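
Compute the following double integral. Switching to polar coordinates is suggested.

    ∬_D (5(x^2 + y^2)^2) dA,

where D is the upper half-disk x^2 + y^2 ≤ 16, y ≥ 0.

The region D is 0 ≤ r ≤ 4, 0 ≤ θ ≤ π in polar coordinates, where x = r cos(θ), y = r sin(θ), and dA = r dr dθ.

Under the substitution, the integrand becomes 5r^4, so

    ∬_D (5(x^2 + y^2)^2) dA = ∫_{0}^{π} ∫_{0}^{4} (5r^4) · r dr dθ.

Inner integral (in r): ∫_{0}^{4} (5r^4) · r dr = 10240/3.

Outer integral (in θ): ∫_{0}^{π} (10240/3) dθ = 10240π/3.

Therefore ∬_D (5(x^2 + y^2)^2) dA = 10240π/3.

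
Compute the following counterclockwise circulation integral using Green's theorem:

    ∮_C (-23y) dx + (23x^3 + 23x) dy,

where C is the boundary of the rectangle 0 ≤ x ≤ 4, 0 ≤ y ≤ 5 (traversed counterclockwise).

Green's theorem converts the closed line integral into a double integral over the enclosed region D:

    ∮_C P dx + Q dy = ∬_D (∂Q/∂x - ∂P/∂y) dA.

Here P = -23y, Q = 23x^3 + 23x, so

    ∂Q/∂x = 69x^2 + 23,    ∂P/∂y = -23,
    ∂Q/∂x - ∂P/∂y = 69x^2 + 46.

D is the region 0 ≤ x ≤ 4, 0 ≤ y ≤ 5. Evaluating the double integral:

    ∬_D (69x^2 + 46) dA = ∫_0^{4} ∫_0^{5} (69x^2 + 46) dy dx.

Inner (y from 0 to 5): 345x^2 + 230.
Outer (x from 0 to 4): 8280.

Therefore ∮_C P dx + Q dy = 8280.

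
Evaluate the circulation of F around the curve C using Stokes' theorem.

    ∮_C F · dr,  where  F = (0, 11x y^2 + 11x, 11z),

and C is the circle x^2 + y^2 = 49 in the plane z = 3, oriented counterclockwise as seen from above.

Let S be the flat disk x^2 + y^2 ≤ 49 in the plane z = 3, with upward unit normal n̂ = ẑ. By Stokes' theorem,

    ∮_C F · dr = ∬_S (∇ × F) · n̂ dS = ∬_D (curl F)_z dA,

where D is the disk x^2 + y^2 ≤ 49.

Compute the curl of F = (0, 11x y^2 + 11x, 11z):
    (∇ × F)_x = ∂F_z/∂y - ∂F_y/∂z = 0,
    (∇ × F)_y = ∂F_x/∂z - ∂F_z/∂x = 0,
    (∇ × F)_z = ∂F_y/∂x - ∂F_x/∂y = 11y^2 + 11.

On z = 3, (curl F)_z = 11y^2 + 11.

Convert to polar (x = r cos θ, y = r sin θ, dA = r dr dθ); the integrand becomes 11r^2sin(θ)^2 + 11, so

    ∬_D (curl F)_z dA = ∫_0^{2π} ∫_0^{7} (11r^2sin(θ)^2 + 11) · r dr dθ.

Inner (r from 0 to 7): 26411sin(θ)^2/4 + 539/2.
Outer (θ from 0 to 2π): 28567π/4.

Therefore ∮_C F · dr = 28567π/4.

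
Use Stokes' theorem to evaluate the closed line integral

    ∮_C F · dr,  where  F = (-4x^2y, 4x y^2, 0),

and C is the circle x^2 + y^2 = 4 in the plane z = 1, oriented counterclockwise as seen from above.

Let S be the flat disk x^2 + y^2 ≤ 4 in the plane z = 1, with upward unit normal n̂ = ẑ. By Stokes' theorem,

    ∮_C F · dr = ∬_S (∇ × F) · n̂ dS = ∬_D (curl F)_z dA,

where D is the disk x^2 + y^2 ≤ 4.

Compute the curl of F = (-4x^2y, 4x y^2, 0):
    (∇ × F)_x = ∂F_z/∂y - ∂F_y/∂z = 0,
    (∇ × F)_y = ∂F_x/∂z - ∂F_z/∂x = 0,
    (∇ × F)_z = ∂F_y/∂x - ∂F_x/∂y = 4x^2 + 4y^2.

On z = 1, (curl F)_z = 4x^2 + 4y^2.

Convert to polar (x = r cos θ, y = r sin θ, dA = r dr dθ); the integrand becomes 4r^2, so

    ∬_D (curl F)_z dA = ∫_0^{2π} ∫_0^{2} (4r^2) · r dr dθ.

Inner (r from 0 to 2): 16.
Outer (θ from 0 to 2π): 32π.

Therefore ∮_C F · dr = 32π.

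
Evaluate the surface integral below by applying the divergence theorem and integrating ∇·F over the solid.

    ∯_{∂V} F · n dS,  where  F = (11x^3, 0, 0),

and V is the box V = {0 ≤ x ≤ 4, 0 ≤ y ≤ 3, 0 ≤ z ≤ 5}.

By the divergence theorem,

    ∯_{∂V} F · n dS = ∭_V (∇ · F) dV.

Compute the divergence:
    ∇ · F = ∂F_x/∂x + ∂F_y/∂y + ∂F_z/∂z = 33x^2 + 0 + 0 = 33x^2.

V is a rectangular box, so dV = dx dy dz with 0 ≤ x ≤ 4, 0 ≤ y ≤ 3, 0 ≤ z ≤ 5.

Integrate (33x^2) over V as an iterated integral:

    ∭_V (∇·F) dV = ∫_0^{4} ∫_0^{3} ∫_0^{5} (33x^2) dz dy dx.

Inner (z from 0 to 5): 165x^2.
Middle (y from 0 to 3): 495x^2.
Outer (x from 0 to 4): 10560.

Therefore ∯_{∂V} F · n dS = 10560.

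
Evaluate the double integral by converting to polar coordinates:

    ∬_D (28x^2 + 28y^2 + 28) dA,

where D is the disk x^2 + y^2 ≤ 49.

The region D is 0 ≤ r ≤ 7, 0 ≤ θ ≤ 2π in polar coordinates, where x = r cos(θ), y = r sin(θ), and dA = r dr dθ.

Under the substitution, the integrand becomes 28r^2 + 28, so

    ∬_D (28x^2 + 28y^2 + 28) dA = ∫_{0}^{2π} ∫_{0}^{7} (28r^2 + 28) · r dr dθ.

Inner integral (in r): ∫_{0}^{7} (28r^2 + 28) · r dr = 17493.

Outer integral (in θ): ∫_{0}^{2π} (17493) dθ = 34986π.

Therefore ∬_D (28x^2 + 28y^2 + 28) dA = 34986π.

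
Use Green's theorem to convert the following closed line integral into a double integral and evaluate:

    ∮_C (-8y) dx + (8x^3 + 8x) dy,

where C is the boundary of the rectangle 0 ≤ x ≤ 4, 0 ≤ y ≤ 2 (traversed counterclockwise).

Green's theorem converts the closed line integral into a double integral over the enclosed region D:

    ∮_C P dx + Q dy = ∬_D (∂Q/∂x - ∂P/∂y) dA.

Here P = -8y, Q = 8x^3 + 8x, so

    ∂Q/∂x = 24x^2 + 8,    ∂P/∂y = -8,
    ∂Q/∂x - ∂P/∂y = 24x^2 + 16.

D is the region 0 ≤ x ≤ 4, 0 ≤ y ≤ 2. Evaluating the double integral:

    ∬_D (24x^2 + 16) dA = ∫_0^{4} ∫_0^{2} (24x^2 + 16) dy dx.

Inner (y from 0 to 2): 48x^2 + 32.
Outer (x from 0 to 4): 1152.

Therefore ∮_C P dx + Q dy = 1152.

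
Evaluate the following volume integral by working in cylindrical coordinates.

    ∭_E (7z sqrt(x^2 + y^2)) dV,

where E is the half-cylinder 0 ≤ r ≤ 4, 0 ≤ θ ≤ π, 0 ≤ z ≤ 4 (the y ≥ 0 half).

In cylindrical coordinates, x = r cos(θ), y = r sin(θ), z = z, and dV = r dr dθ dz.

The integrand becomes 7r z, so

    ∭_E (7z sqrt(x^2 + y^2)) dV = ∫_{0}^{π} ∫_{0}^{4} ∫_{0}^{4} (7r z) · r dz dr dθ.

Inner (z): 56r^2.
Middle (r from 0 to 4): 3584/3.
Outer (θ): 3584π/3.

Therefore the triple integral equals 3584π/3.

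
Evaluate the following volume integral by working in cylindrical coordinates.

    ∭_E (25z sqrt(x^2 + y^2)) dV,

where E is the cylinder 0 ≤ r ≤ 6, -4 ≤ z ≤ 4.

In cylindrical coordinates, x = r cos(θ), y = r sin(θ), z = z, and dV = r dr dθ dz.

The integrand becomes 25r z, so

    ∭_E (25z sqrt(x^2 + y^2)) dV = ∫_{0}^{2π} ∫_{0}^{6} ∫_{-4}^{4} (25r z) · r dz dr dθ.

Inner (z): 0.
Middle (r from 0 to 6): 0.
Outer (θ): 0.

Therefore the triple integral equals 0.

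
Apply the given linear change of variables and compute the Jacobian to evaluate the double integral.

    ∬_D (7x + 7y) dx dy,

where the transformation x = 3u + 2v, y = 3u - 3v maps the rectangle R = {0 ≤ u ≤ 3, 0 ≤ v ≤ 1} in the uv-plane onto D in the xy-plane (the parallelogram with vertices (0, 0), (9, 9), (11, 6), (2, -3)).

Compute the Jacobian determinant of (x, y) with respect to (u, v):

    ∂(x,y)/∂(u,v) = | 3  2 | = (3)(-3) - (2)(3) = -15.
                   | 3  -3 |

Its absolute value is |J| = 15 (the area scaling factor).

Substituting x = 3u + 2v, y = 3u - 3v into the integrand,

    7x + 7y → 42u - 7v,

so the integral becomes

    ∬_R (42u - 7v) · |J| du dv = ∫_0^3 ∫_0^1 (630u - 105v) dv du.

Inner (v): 630u - 105/2.
Outer (u): 5355/2.

Therefore ∬_D (7x + 7y) dx dy = 5355/2.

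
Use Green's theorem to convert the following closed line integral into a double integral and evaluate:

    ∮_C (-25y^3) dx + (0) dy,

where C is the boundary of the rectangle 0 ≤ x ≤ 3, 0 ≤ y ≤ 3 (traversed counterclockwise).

Green's theorem converts the closed line integral into a double integral over the enclosed region D:

    ∮_C P dx + Q dy = ∬_D (∂Q/∂x - ∂P/∂y) dA.

Here P = -25y^3, Q = 0, so

    ∂Q/∂x = 0,    ∂P/∂y = -75y^2,
    ∂Q/∂x - ∂P/∂y = 75y^2.

D is the region 0 ≤ x ≤ 3, 0 ≤ y ≤ 3. Evaluating the double integral:

    ∬_D (75y^2) dA = ∫_0^{3} ∫_0^{3} (75y^2) dy dx.

Inner (y from 0 to 3): 675.
Outer (x from 0 to 3): 2025.

Therefore ∮_C P dx + Q dy = 2025.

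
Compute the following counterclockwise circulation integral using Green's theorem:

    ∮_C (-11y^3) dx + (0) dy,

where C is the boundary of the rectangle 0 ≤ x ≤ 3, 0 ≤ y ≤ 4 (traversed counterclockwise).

Green's theorem converts the closed line integral into a double integral over the enclosed region D:

    ∮_C P dx + Q dy = ∬_D (∂Q/∂x - ∂P/∂y) dA.

Here P = -11y^3, Q = 0, so

    ∂Q/∂x = 0,    ∂P/∂y = -33y^2,
    ∂Q/∂x - ∂P/∂y = 33y^2.

D is the region 0 ≤ x ≤ 3, 0 ≤ y ≤ 4. Evaluating the double integral:

    ∬_D (33y^2) dA = ∫_0^{3} ∫_0^{4} (33y^2) dy dx.

Inner (y from 0 to 4): 704.
Outer (x from 0 to 3): 2112.

Therefore ∮_C P dx + Q dy = 2112.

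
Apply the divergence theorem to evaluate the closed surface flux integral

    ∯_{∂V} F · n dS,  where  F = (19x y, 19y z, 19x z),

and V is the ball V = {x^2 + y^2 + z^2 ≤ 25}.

By the divergence theorem,

    ∯_{∂V} F · n dS = ∭_V (∇ · F) dV.

Compute the divergence:
    ∇ · F = ∂F_x/∂x + ∂F_y/∂y + ∂F_z/∂z = 19y + 19z + 19x = 19x + 19y + 19z.

In spherical coordinates, x = ρ sin(φ) cos(θ), y = ρ sin(φ) sin(θ), z = ρ cos(φ), dV = ρ^2 sin(φ) dρ dφ dθ, with 0 ≤ ρ ≤ 5, 0 ≤ φ ≤ π, 0 ≤ θ ≤ 2π.

The integrand, after substitution and multiplying by the volume element, becomes (19ρ (sqrt(2)sin(φ)sin(θ + π/4) + cos(φ))) · ρ^2 sin(φ), so

    ∭_V (∇·F) dV = ∫_0^{2π} ∫_0^{π} ∫_0^{5} (19ρ (sqrt(2)sin(φ)sin(θ + π/4) + cos(φ))) · ρ^2 sin(φ) dρ dφ dθ.

Inner (ρ from 0 to 5): 11875(sqrt(2)sin(φ)sin(θ + π/4) + cos(φ))sin(φ)/4.
Middle (φ from 0 to π): 11875sqrt(2)π sin(θ + π/4)/8.
Outer (θ from 0 to 2π): 0.

Therefore ∯_{∂V} F · n dS = 0.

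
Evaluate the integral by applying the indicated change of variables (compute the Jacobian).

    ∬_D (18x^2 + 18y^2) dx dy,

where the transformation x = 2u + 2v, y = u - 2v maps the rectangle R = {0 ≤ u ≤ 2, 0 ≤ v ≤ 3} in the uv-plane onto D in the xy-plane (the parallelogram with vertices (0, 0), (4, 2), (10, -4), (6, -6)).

Compute the Jacobian determinant of (x, y) with respect to (u, v):

    ∂(x,y)/∂(u,v) = | 2  2 | = (2)(-2) - (2)(1) = -6.
                   | 1  -2 |

Its absolute value is |J| = 6 (the area scaling factor).

Substituting x = 2u + 2v, y = u - 2v into the integrand,

    18x^2 + 18y^2 → 90u^2 + 72u v + 144v^2,

so the integral becomes

    ∬_R (90u^2 + 72u v + 144v^2) · |J| du dv = ∫_0^2 ∫_0^3 (540u^2 + 432u v + 864v^2) dv du.

Inner (v): 1620u^2 + 1944u + 7776.
Outer (u): 23760.

Therefore ∬_D (18x^2 + 18y^2) dx dy = 23760.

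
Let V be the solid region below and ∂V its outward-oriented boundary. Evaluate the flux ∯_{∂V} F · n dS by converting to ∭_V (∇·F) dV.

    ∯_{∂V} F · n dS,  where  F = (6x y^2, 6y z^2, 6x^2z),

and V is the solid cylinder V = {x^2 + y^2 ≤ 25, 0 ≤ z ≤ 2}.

By the divergence theorem,

    ∯_{∂V} F · n dS = ∭_V (∇ · F) dV.

Compute the divergence:
    ∇ · F = ∂F_x/∂x + ∂F_y/∂y + ∂F_z/∂z = 6y^2 + 6z^2 + 6x^2 = 6x^2 + 6y^2 + 6z^2.

In cylindrical coordinates, x = r cos(θ), y = r sin(θ), z = z, dV = r dr dθ dz, with 0 ≤ r ≤ 5, 0 ≤ θ ≤ 2π, 0 ≤ z ≤ 2.

The integrand, after substitution and multiplying by the volume element, becomes (6r^2 + 6z^2) · r, so

    ∭_V (∇·F) dV = ∫_0^{2π} ∫_0^{5} ∫_0^{2} (6r^2 + 6z^2) · r dz dr dθ.

Inner (z from 0 to 2): 12r^3 + 16r.
Middle (r from 0 to 5): 2075.
Outer (θ from 0 to 2π): 4150π.

Therefore ∯_{∂V} F · n dS = 4150π.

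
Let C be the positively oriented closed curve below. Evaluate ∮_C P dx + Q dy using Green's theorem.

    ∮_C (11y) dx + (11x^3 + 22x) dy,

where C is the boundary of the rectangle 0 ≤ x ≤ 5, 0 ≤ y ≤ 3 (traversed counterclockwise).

Green's theorem converts the closed line integral into a double integral over the enclosed region D:

    ∮_C P dx + Q dy = ∬_D (∂Q/∂x - ∂P/∂y) dA.

Here P = 11y, Q = 11x^3 + 22x, so

    ∂Q/∂x = 33x^2 + 22,    ∂P/∂y = 11,
    ∂Q/∂x - ∂P/∂y = 33x^2 + 11.

D is the region 0 ≤ x ≤ 5, 0 ≤ y ≤ 3. Evaluating the double integral:

    ∬_D (33x^2 + 11) dA = ∫_0^{5} ∫_0^{3} (33x^2 + 11) dy dx.

Inner (y from 0 to 3): 99x^2 + 33.
Outer (x from 0 to 5): 4290.

Therefore ∮_C P dx + Q dy = 4290.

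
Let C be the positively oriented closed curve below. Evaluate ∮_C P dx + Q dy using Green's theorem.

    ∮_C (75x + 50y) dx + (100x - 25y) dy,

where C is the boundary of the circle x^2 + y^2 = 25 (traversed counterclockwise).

Green's theorem converts the closed line integral into a double integral over the enclosed region D:

    ∮_C P dx + Q dy = ∬_D (∂Q/∂x - ∂P/∂y) dA.

Here P = 75x + 50y, Q = 100x - 25y, so

    ∂Q/∂x = 100,    ∂P/∂y = 50,
    ∂Q/∂x - ∂P/∂y = 50.

D is the region x^2 + y^2 ≤ 25. Evaluating the double integral:

In polar coordinates (x = r cos θ, y = r sin θ, dA = r dr dθ) the integrand becomes 50, so

    ∬_D (50) dA = ∫_0^{2π} ∫_0^{5} (50) · r dr dθ.

Inner (r from 0 to 5): 625.
Outer (θ from 0 to 2π): 1250π.

Therefore ∮_C P dx + Q dy = 1250π.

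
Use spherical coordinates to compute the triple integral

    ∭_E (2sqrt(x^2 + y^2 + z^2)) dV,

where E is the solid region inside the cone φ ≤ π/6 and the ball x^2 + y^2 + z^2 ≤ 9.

In spherical coordinates, x = ρ sin(φ) cos(θ), y = ρ sin(φ) sin(θ), z = ρ cos(φ), and dV = ρ^2 sin(φ) dρ dφ dθ.

The integrand becomes 2ρ, so

    ∭_E (2sqrt(x^2 + y^2 + z^2)) dV = ∫_{0}^{2π} ∫_{0}^{π/6} ∫_{0}^{3} (2ρ) · ρ^2 sin(φ) dρ dφ dθ.

Inner (ρ): 81sin(φ)/2.
Middle (φ): 81/2 - 81sqrt(3)/4.
Outer (θ): 81π (2 - sqrt(3))/2.

Therefore the triple integral equals 81π (2 - sqrt(3))/2.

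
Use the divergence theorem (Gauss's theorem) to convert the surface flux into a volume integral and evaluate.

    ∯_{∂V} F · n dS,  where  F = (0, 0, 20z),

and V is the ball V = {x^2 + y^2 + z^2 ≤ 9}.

By the divergence theorem,

    ∯_{∂V} F · n dS = ∭_V (∇ · F) dV.

Compute the divergence:
    ∇ · F = ∂F_x/∂x + ∂F_y/∂y + ∂F_z/∂z = 0 + 0 + 20 = 20.

In spherical coordinates, x = ρ sin(φ) cos(θ), y = ρ sin(φ) sin(θ), z = ρ cos(φ), dV = ρ^2 sin(φ) dρ dφ dθ, with 0 ≤ ρ ≤ 3, 0 ≤ φ ≤ π, 0 ≤ θ ≤ 2π.

The integrand, after substitution and multiplying by the volume element, becomes (20) · ρ^2 sin(φ), so

    ∭_V (∇·F) dV = ∫_0^{2π} ∫_0^{π} ∫_0^{3} (20) · ρ^2 sin(φ) dρ dφ dθ.

Inner (ρ from 0 to 3): 180sin(φ).
Middle (φ from 0 to π): 360.
Outer (θ from 0 to 2π): 720π.

Therefore ∯_{∂V} F · n dS = 720π.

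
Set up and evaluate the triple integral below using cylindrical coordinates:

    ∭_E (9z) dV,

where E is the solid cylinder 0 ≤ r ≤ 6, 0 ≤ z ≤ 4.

In cylindrical coordinates, x = r cos(θ), y = r sin(θ), z = z, and dV = r dr dθ dz.

The integrand becomes 9z, so

    ∭_E (9z) dV = ∫_{0}^{2π} ∫_{0}^{6} ∫_{0}^{4} (9z) · r dz dr dθ.

Inner (z): 72r.
Middle (r from 0 to 6): 1296.
Outer (θ): 2592π.

Therefore the triple integral equals 2592π.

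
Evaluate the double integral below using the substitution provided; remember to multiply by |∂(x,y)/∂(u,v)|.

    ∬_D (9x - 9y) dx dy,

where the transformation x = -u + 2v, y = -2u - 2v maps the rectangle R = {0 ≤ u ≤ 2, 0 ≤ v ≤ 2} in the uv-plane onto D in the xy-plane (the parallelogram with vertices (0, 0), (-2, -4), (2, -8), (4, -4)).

Compute the Jacobian determinant of (x, y) with respect to (u, v):

    ∂(x,y)/∂(u,v) = | -1  2 | = (-1)(-2) - (2)(-2) = 6.
                   | -2  -2 |

Its absolute value is |J| = 6 (the area scaling factor).

Substituting x = -u + 2v, y = -2u - 2v into the integrand,

    9x - 9y → 9u + 36v,

so the integral becomes

    ∬_R (9u + 36v) · |J| du dv = ∫_0^2 ∫_0^2 (54u + 216v) dv du.

Inner (v): 108u + 432.
Outer (u): 1080.

Therefore ∬_D (9x - 9y) dx dy = 1080.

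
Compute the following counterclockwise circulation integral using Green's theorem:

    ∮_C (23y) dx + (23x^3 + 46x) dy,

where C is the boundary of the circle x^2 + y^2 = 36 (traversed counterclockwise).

Green's theorem converts the closed line integral into a double integral over the enclosed region D:

    ∮_C P dx + Q dy = ∬_D (∂Q/∂x - ∂P/∂y) dA.

Here P = 23y, Q = 23x^3 + 46x, so

    ∂Q/∂x = 69x^2 + 46,    ∂P/∂y = 23,
    ∂Q/∂x - ∂P/∂y = 69x^2 + 23.

D is the region x^2 + y^2 ≤ 36. Evaluating the double integral:

In polar coordinates (x = r cos θ, y = r sin θ, dA = r dr dθ) the integrand becomes 69r^2cos(θ)^2 + 23, so

    ∬_D (69x^2 + 23) dA = ∫_0^{2π} ∫_0^{6} (69r^2cos(θ)^2 + 23) · r dr dθ.

Inner (r from 0 to 6): 22356cos(θ)^2 + 414.
Outer (θ from 0 to 2π): 23184π.

Therefore ∮_C P dx + Q dy = 23184π.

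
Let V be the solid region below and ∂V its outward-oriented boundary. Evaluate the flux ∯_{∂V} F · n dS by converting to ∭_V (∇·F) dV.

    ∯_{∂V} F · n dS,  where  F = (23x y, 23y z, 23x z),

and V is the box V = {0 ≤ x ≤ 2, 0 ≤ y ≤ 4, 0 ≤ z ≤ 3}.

By the divergence theorem,

    ∯_{∂V} F · n dS = ∭_V (∇ · F) dV.

Compute the divergence:
    ∇ · F = ∂F_x/∂x + ∂F_y/∂y + ∂F_z/∂z = 23y + 23z + 23x = 23x + 23y + 23z.

V is a rectangular box, so dV = dx dy dz with 0 ≤ x ≤ 2, 0 ≤ y ≤ 4, 0 ≤ z ≤ 3.

Integrate (23x + 23y + 23z) over V as an iterated integral:

    ∭_V (∇·F) dV = ∫_0^{2} ∫_0^{4} ∫_0^{3} (23x + 23y + 23z) dz dy dx.

Inner (z from 0 to 3): 69x + 69y + 207/2.
Middle (y from 0 to 4): 276x + 966.
Outer (x from 0 to 2): 2484.

Therefore ∯_{∂V} F · n dS = 2484.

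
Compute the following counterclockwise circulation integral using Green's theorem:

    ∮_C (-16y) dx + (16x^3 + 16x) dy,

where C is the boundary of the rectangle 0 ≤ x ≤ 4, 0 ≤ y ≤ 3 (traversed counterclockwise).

Green's theorem converts the closed line integral into a double integral over the enclosed region D:

    ∮_C P dx + Q dy = ∬_D (∂Q/∂x - ∂P/∂y) dA.

Here P = -16y, Q = 16x^3 + 16x, so

    ∂Q/∂x = 48x^2 + 16,    ∂P/∂y = -16,
    ∂Q/∂x - ∂P/∂y = 48x^2 + 32.

D is the region 0 ≤ x ≤ 4, 0 ≤ y ≤ 3. Evaluating the double integral:

    ∬_D (48x^2 + 32) dA = ∫_0^{4} ∫_0^{3} (48x^2 + 32) dy dx.

Inner (y from 0 to 3): 144x^2 + 96.
Outer (x from 0 to 4): 3456.

Therefore ∮_C P dx + Q dy = 3456.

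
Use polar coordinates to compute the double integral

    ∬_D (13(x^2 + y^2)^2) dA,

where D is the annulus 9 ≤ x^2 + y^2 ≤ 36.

The region D is 3 ≤ r ≤ 6, 0 ≤ θ ≤ 2π in polar coordinates, where x = r cos(θ), y = r sin(θ), and dA = r dr dθ.

Under the substitution, the integrand becomes 13r^4, so

    ∬_D (13(x^2 + y^2)^2) dA = ∫_{0}^{2π} ∫_{3}^{6} (13r^4) · r dr dθ.

Inner integral (in r): ∫_{3}^{6} (13r^4) · r dr = 199017/2.

Outer integral (in θ): ∫_{0}^{2π} (199017/2) dθ = 199017π.

Therefore ∬_D (13(x^2 + y^2)^2) dA = 199017π.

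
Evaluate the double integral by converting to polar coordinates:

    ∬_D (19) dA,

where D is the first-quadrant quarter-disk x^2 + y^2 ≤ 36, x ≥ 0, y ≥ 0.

The region D is 0 ≤ r ≤ 6, 0 ≤ θ ≤ π/2 in polar coordinates, where x = r cos(θ), y = r sin(θ), and dA = r dr dθ.

Under the substitution, the integrand becomes 19, so

    ∬_D (19) dA = ∫_{0}^{π/2} ∫_{0}^{6} (19) · r dr dθ.

Inner integral (in r): ∫_{0}^{6} (19) · r dr = 342.

Outer integral (in θ): ∫_{0}^{π/2} (342) dθ = 171π.

Therefore ∬_D (19) dA = 171π.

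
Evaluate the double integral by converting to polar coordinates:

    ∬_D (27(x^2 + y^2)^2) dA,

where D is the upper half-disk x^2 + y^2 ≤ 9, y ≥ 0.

The region D is 0 ≤ r ≤ 3, 0 ≤ θ ≤ π in polar coordinates, where x = r cos(θ), y = r sin(θ), and dA = r dr dθ.

Under the substitution, the integrand becomes 27r^4, so

    ∬_D (27(x^2 + y^2)^2) dA = ∫_{0}^{π} ∫_{0}^{3} (27r^4) · r dr dθ.

Inner integral (in r): ∫_{0}^{3} (27r^4) · r dr = 6561/2.

Outer integral (in θ): ∫_{0}^{π} (6561/2) dθ = 6561π/2.

Therefore ∬_D (27(x^2 + y^2)^2) dA = 6561π/2.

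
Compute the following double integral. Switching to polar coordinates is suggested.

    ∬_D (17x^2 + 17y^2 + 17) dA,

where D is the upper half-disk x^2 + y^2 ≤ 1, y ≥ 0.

The region D is 0 ≤ r ≤ 1, 0 ≤ θ ≤ π in polar coordinates, where x = r cos(θ), y = r sin(θ), and dA = r dr dθ.

Under the substitution, the integrand becomes 17r^2 + 17, so

    ∬_D (17x^2 + 17y^2 + 17) dA = ∫_{0}^{π} ∫_{0}^{1} (17r^2 + 17) · r dr dθ.

Inner integral (in r): ∫_{0}^{1} (17r^2 + 17) · r dr = 51/4.

Outer integral (in θ): ∫_{0}^{π} (51/4) dθ = 51π/4.

Therefore ∬_D (17x^2 + 17y^2 + 17) dA = 51π/4.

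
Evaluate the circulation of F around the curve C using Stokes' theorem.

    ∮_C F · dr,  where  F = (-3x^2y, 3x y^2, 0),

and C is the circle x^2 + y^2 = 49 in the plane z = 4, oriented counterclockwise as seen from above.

Let S be the flat disk x^2 + y^2 ≤ 49 in the plane z = 4, with upward unit normal n̂ = ẑ. By Stokes' theorem,

    ∮_C F · dr = ∬_S (∇ × F) · n̂ dS = ∬_D (curl F)_z dA,

where D is the disk x^2 + y^2 ≤ 49.

Compute the curl of F = (-3x^2y, 3x y^2, 0):
    (∇ × F)_x = ∂F_z/∂y - ∂F_y/∂z = 0,
    (∇ × F)_y = ∂F_x/∂z - ∂F_z/∂x = 0,
    (∇ × F)_z = ∂F_y/∂x - ∂F_x/∂y = 3x^2 + 3y^2.

On z = 4, (curl F)_z = 3x^2 + 3y^2.

Convert to polar (x = r cos θ, y = r sin θ, dA = r dr dθ); the integrand becomes 3r^2, so

    ∬_D (curl F)_z dA = ∫_0^{2π} ∫_0^{7} (3r^2) · r dr dθ.

Inner (r from 0 to 7): 7203/4.
Outer (θ from 0 to 2π): 7203π/2.

Therefore ∮_C F · dr = 7203π/2.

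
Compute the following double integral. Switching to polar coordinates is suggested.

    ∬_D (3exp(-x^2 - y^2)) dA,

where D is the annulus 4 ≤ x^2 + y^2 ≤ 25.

The region D is 2 ≤ r ≤ 5, 0 ≤ θ ≤ 2π in polar coordinates, where x = r cos(θ), y = r sin(θ), and dA = r dr dθ.

Under the substitution, the integrand becomes 3exp(-r^2), so

    ∬_D (3exp(-x^2 - y^2)) dA = ∫_{0}^{2π} ∫_{2}^{5} (3exp(-r^2)) · r dr dθ.

Inner integral (in r): ∫_{2}^{5} (3exp(-r^2)) · r dr = -(3 - 3exp(21))exp(-25)/2.

Outer integral (in θ): ∫_{0}^{2π} (-(3 - 3exp(21))exp(-25)/2) dθ = -3π (1 - exp(21))exp(-25).

Therefore ∬_D (3exp(-x^2 - y^2)) dA = -3π (1 - exp(21))exp(-25).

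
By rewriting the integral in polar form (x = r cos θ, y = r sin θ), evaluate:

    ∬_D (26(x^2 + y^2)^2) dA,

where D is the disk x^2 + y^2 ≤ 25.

The region D is 0 ≤ r ≤ 5, 0 ≤ θ ≤ 2π in polar coordinates, where x = r cos(θ), y = r sin(θ), and dA = r dr dθ.

Under the substitution, the integrand becomes 26r^4, so

    ∬_D (26(x^2 + y^2)^2) dA = ∫_{0}^{2π} ∫_{0}^{5} (26r^4) · r dr dθ.

Inner integral (in r): ∫_{0}^{5} (26r^4) · r dr = 203125/3.

Outer integral (in θ): ∫_{0}^{2π} (203125/3) dθ = 406250π/3.

Therefore ∬_D (26(x^2 + y^2)^2) dA = 406250π/3.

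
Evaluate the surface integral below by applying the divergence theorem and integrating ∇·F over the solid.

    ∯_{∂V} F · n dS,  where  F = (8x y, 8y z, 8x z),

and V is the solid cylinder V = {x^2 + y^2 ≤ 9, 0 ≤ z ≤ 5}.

By the divergence theorem,

    ∯_{∂V} F · n dS = ∭_V (∇ · F) dV.

Compute the divergence:
    ∇ · F = ∂F_x/∂x + ∂F_y/∂y + ∂F_z/∂z = 8y + 8z + 8x = 8x + 8y + 8z.

In cylindrical coordinates, x = r cos(θ), y = r sin(θ), z = z, dV = r dr dθ dz, with 0 ≤ r ≤ 3, 0 ≤ θ ≤ 2π, 0 ≤ z ≤ 5.

The integrand, after substitution and multiplying by the volume element, becomes (8sqrt(2)r sin(θ + π/4) + 8z) · r, so

    ∭_V (∇·F) dV = ∫_0^{2π} ∫_0^{3} ∫_0^{5} (8sqrt(2)r sin(θ + π/4) + 8z) · r dz dr dθ.

Inner (z from 0 to 5): 20r (2sqrt(2)r sin(θ + π/4) + 5).
Middle (r from 0 to 3): 360sqrt(2)sin(θ + π/4) + 450.
Outer (θ from 0 to 2π): 900π.

Therefore ∯_{∂V} F · n dS = 900π.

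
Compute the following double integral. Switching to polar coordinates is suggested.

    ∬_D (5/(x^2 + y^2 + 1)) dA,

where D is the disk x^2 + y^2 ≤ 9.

The region D is 0 ≤ r ≤ 3, 0 ≤ θ ≤ 2π in polar coordinates, where x = r cos(θ), y = r sin(θ), and dA = r dr dθ.

Under the substitution, the integrand becomes 5/(r^2 + 1), so

    ∬_D (5/(x^2 + y^2 + 1)) dA = ∫_{0}^{2π} ∫_{0}^{3} (5/(r^2 + 1)) · r dr dθ.

Inner integral (in r): ∫_{0}^{3} (5/(r^2 + 1)) · r dr = 5log(10)/2.

Outer integral (in θ): ∫_{0}^{2π} (5log(10)/2) dθ = 5π log(10).

Therefore ∬_D (5/(x^2 + y^2 + 1)) dA = 5π log(10).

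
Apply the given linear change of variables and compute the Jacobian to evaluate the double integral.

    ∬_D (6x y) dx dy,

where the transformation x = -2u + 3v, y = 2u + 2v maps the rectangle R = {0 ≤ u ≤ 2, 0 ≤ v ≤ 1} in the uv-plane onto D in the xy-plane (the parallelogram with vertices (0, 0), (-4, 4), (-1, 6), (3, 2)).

Compute the Jacobian determinant of (x, y) with respect to (u, v):

    ∂(x,y)/∂(u,v) = | -2  3 | = (-2)(2) - (3)(2) = -10.
                   | 2  2 |

Its absolute value is |J| = 10 (the area scaling factor).

Substituting x = -2u + 3v, y = 2u + 2v into the integrand,

    6x y → -24u^2 + 12u v + 36v^2,

so the integral becomes

    ∬_R (-24u^2 + 12u v + 36v^2) · |J| du dv = ∫_0^2 ∫_0^1 (-240u^2 + 120u v + 360v^2) dv du.

Inner (v): -240u^2 + 60u + 120.
Outer (u): -280.

Therefore ∬_D (6x y) dx dy = -280.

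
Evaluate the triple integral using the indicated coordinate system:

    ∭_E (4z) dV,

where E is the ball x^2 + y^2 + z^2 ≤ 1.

In spherical coordinates, x = ρ sin(φ) cos(θ), y = ρ sin(φ) sin(θ), z = ρ cos(φ), and dV = ρ^2 sin(φ) dρ dφ dθ.

The integrand becomes 4ρ cos(φ), so

    ∭_E (4z) dV = ∫_{0}^{2π} ∫_{0}^{π} ∫_{0}^{1} (4ρ cos(φ)) · ρ^2 sin(φ) dρ dφ dθ.

Inner (ρ): sin(2φ)/2.
Middle (φ): 0.
Outer (θ): 0.

Therefore the triple integral equals 0.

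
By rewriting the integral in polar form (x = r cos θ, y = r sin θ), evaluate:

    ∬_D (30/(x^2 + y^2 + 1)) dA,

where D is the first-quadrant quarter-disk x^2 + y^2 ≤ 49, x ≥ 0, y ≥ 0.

The region D is 0 ≤ r ≤ 7, 0 ≤ θ ≤ π/2 in polar coordinates, where x = r cos(θ), y = r sin(θ), and dA = r dr dθ.

Under the substitution, the integrand becomes 30/(r^2 + 1), so

    ∬_D (30/(x^2 + y^2 + 1)) dA = ∫_{0}^{π/2} ∫_{0}^{7} (30/(r^2 + 1)) · r dr dθ.

Inner integral (in r): ∫_{0}^{7} (30/(r^2 + 1)) · r dr = log(30517578125000000000000000).

Outer integral (in θ): ∫_{0}^{π/2} (log(30517578125000000000000000)) dθ = log(30517578125000000000000000^(π/2)).

Therefore ∬_D (30/(x^2 + y^2 + 1)) dA = log(30517578125000000000000000^(π/2)).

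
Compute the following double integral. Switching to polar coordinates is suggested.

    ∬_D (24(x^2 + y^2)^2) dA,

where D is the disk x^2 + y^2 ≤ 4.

The region D is 0 ≤ r ≤ 2, 0 ≤ θ ≤ 2π in polar coordinates, where x = r cos(θ), y = r sin(θ), and dA = r dr dθ.

Under the substitution, the integrand becomes 24r^4, so

    ∬_D (24(x^2 + y^2)^2) dA = ∫_{0}^{2π} ∫_{0}^{2} (24r^4) · r dr dθ.

Inner integral (in r): ∫_{0}^{2} (24r^4) · r dr = 256.

Outer integral (in θ): ∫_{0}^{2π} (256) dθ = 512π.

Therefore ∬_D (24(x^2 + y^2)^2) dA = 512π.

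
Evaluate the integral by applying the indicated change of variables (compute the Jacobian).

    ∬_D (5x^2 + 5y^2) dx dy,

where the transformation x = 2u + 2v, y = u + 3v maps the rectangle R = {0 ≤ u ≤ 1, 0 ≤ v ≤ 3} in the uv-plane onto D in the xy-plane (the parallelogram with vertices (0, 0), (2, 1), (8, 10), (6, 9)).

Compute the Jacobian determinant of (x, y) with respect to (u, v):

    ∂(x,y)/∂(u,v) = | 2  2 | = (2)(3) - (2)(1) = 4.
                   | 1  3 |

Its absolute value is |J| = 4 (the area scaling factor).

Substituting x = 2u + 2v, y = u + 3v into the integrand,

    5x^2 + 5y^2 → 25u^2 + 70u v + 65v^2,

so the integral becomes

    ∬_R (25u^2 + 70u v + 65v^2) · |J| du dv = ∫_0^1 ∫_0^3 (100u^2 + 280u v + 260v^2) dv du.

Inner (v): 300u^2 + 1260u + 2340.
Outer (u): 3070.

Therefore ∬_D (5x^2 + 5y^2) dx dy = 3070.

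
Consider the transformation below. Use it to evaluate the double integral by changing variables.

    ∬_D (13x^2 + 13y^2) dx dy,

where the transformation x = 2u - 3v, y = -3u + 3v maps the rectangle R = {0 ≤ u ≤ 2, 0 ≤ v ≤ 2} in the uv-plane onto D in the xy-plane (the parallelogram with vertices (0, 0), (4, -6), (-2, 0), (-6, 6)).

Compute the Jacobian determinant of (x, y) with respect to (u, v):

    ∂(x,y)/∂(u,v) = | 2  -3 | = (2)(3) - (-3)(-3) = -3.
                   | -3  3 |

Its absolute value is |J| = 3 (the area scaling factor).

Substituting x = 2u - 3v, y = -3u + 3v into the integrand,

    13x^2 + 13y^2 → 169u^2 - 390u v + 234v^2,

so the integral becomes

    ∬_R (169u^2 - 390u v + 234v^2) · |J| du dv = ∫_0^2 ∫_0^2 (507u^2 - 1170u v + 702v^2) dv du.

Inner (v): 1014u^2 - 2340u + 1872.
Outer (u): 1768.

Therefore ∬_D (13x^2 + 13y^2) dx dy = 1768.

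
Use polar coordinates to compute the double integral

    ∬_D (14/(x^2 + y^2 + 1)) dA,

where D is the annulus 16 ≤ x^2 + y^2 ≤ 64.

The region D is 4 ≤ r ≤ 8, 0 ≤ θ ≤ 2π in polar coordinates, where x = r cos(θ), y = r sin(θ), and dA = r dr dθ.

Under the substitution, the integrand becomes 14/(r^2 + 1), so

    ∬_D (14/(x^2 + y^2 + 1)) dA = ∫_{0}^{2π} ∫_{4}^{8} (14/(r^2 + 1)) · r dr dθ.

Inner integral (in r): ∫_{4}^{8} (14/(r^2 + 1)) · r dr = log(4902227890625/410338673).

Outer integral (in θ): ∫_{0}^{2π} (log(4902227890625/410338673)) dθ = log((4902227890625/410338673)^(2π)).

Therefore ∬_D (14/(x^2 + y^2 + 1)) dA = log((4902227890625/410338673)^(2π)).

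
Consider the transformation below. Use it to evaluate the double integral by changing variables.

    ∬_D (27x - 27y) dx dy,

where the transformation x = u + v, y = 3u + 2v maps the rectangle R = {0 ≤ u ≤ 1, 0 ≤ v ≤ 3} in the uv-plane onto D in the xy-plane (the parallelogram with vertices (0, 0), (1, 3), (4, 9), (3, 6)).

Compute the Jacobian determinant of (x, y) with respect to (u, v):

    ∂(x,y)/∂(u,v) = | 1  1 | = (1)(2) - (1)(3) = -1.
                   | 3  2 |

Its absolute value is |J| = 1 (the area scaling factor).

Substituting x = u + v, y = 3u + 2v into the integrand,

    27x - 27y → -54u - 27v,

so the integral becomes

    ∬_R (-54u - 27v) · |J| du dv = ∫_0^1 ∫_0^3 (-54u - 27v) dv du.

Inner (v): -162u - 243/2.
Outer (u): -405/2.

Therefore ∬_D (27x - 27y) dx dy = -405/2.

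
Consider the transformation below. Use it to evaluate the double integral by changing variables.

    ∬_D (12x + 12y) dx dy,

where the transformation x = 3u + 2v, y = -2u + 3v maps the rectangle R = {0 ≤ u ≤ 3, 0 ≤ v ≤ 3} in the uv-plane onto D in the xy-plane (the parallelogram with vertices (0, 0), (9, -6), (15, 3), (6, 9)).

Compute the Jacobian determinant of (x, y) with respect to (u, v):

    ∂(x,y)/∂(u,v) = | 3  2 | = (3)(3) - (2)(-2) = 13.
                   | -2  3 |

Its absolute value is |J| = 13 (the area scaling factor).

Substituting x = 3u + 2v, y = -2u + 3v into the integrand,

    12x + 12y → 12u + 60v,

so the integral becomes

    ∬_R (12u + 60v) · |J| du dv = ∫_0^3 ∫_0^3 (156u + 780v) dv du.

Inner (v): 468u + 3510.
Outer (u): 12636.

Therefore ∬_D (12x + 12y) dx dy = 12636.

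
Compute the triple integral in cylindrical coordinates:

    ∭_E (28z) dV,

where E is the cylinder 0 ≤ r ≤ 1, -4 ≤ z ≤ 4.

In cylindrical coordinates, x = r cos(θ), y = r sin(θ), z = z, and dV = r dr dθ dz.

The integrand becomes 28z, so

    ∭_E (28z) dV = ∫_{0}^{2π} ∫_{0}^{1} ∫_{-4}^{4} (28z) · r dz dr dθ.

Inner (z): 0.
Middle (r from 0 to 1): 0.
Outer (θ): 0.

Therefore the triple integral equals 0.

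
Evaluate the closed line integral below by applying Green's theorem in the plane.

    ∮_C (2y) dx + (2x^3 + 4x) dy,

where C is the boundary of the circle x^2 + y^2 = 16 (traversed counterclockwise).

Green's theorem converts the closed line integral into a double integral over the enclosed region D:

    ∮_C P dx + Q dy = ∬_D (∂Q/∂x - ∂P/∂y) dA.

Here P = 2y, Q = 2x^3 + 4x, so

    ∂Q/∂x = 6x^2 + 4,    ∂P/∂y = 2,
    ∂Q/∂x - ∂P/∂y = 6x^2 + 2.

D is the region x^2 + y^2 ≤ 16. Evaluating the double integral:

In polar coordinates (x = r cos θ, y = r sin θ, dA = r dr dθ) the integrand becomes 6r^2cos(θ)^2 + 2, so

    ∬_D (6x^2 + 2) dA = ∫_0^{2π} ∫_0^{4} (6r^2cos(θ)^2 + 2) · r dr dθ.

Inner (r from 0 to 4): 384cos(θ)^2 + 16.
Outer (θ from 0 to 2π): 416π.

Therefore ∮_C P dx + Q dy = 416π.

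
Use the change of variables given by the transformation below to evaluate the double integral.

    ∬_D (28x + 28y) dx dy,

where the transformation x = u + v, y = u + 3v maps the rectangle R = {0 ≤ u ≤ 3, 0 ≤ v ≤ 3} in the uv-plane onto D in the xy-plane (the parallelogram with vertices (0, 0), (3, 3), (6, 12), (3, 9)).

Compute the Jacobian determinant of (x, y) with respect to (u, v):

    ∂(x,y)/∂(u,v) = | 1  1 | = (1)(3) - (1)(1) = 2.
                   | 1  3 |

Its absolute value is |J| = 2 (the area scaling factor).

Substituting x = u + v, y = u + 3v into the integrand,

    28x + 28y → 56u + 112v,

so the integral becomes

    ∬_R (56u + 112v) · |J| du dv = ∫_0^3 ∫_0^3 (112u + 224v) dv du.

Inner (v): 336u + 1008.
Outer (u): 4536.

Therefore ∬_D (28x + 28y) dx dy = 4536.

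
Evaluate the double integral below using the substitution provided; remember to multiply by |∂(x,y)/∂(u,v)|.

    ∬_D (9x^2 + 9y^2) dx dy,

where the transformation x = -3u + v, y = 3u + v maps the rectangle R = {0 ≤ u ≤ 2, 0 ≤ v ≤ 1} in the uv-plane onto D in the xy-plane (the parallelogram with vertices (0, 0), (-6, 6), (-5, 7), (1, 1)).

Compute the Jacobian determinant of (x, y) with respect to (u, v):

    ∂(x,y)/∂(u,v) = | -3  1 | = (-3)(1) - (1)(3) = -6.
                   | 3  1 |

Its absolute value is |J| = 6 (the area scaling factor).

Substituting x = -3u + v, y = 3u + v into the integrand,

    9x^2 + 9y^2 → 162u^2 + 18v^2,

so the integral becomes

    ∬_R (162u^2 + 18v^2) · |J| du dv = ∫_0^2 ∫_0^1 (972u^2 + 108v^2) dv du.

Inner (v): 972u^2 + 36.
Outer (u): 2664.

Therefore ∬_D (9x^2 + 9y^2) dx dy = 2664.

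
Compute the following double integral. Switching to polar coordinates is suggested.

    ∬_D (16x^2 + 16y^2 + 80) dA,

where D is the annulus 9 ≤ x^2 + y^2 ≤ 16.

The region D is 3 ≤ r ≤ 4, 0 ≤ θ ≤ 2π in polar coordinates, where x = r cos(θ), y = r sin(θ), and dA = r dr dθ.

Under the substitution, the integrand becomes 16r^2 + 80, so

    ∬_D (16x^2 + 16y^2 + 80) dA = ∫_{0}^{2π} ∫_{3}^{4} (16r^2 + 80) · r dr dθ.

Inner integral (in r): ∫_{3}^{4} (16r^2 + 80) · r dr = 980.

Outer integral (in θ): ∫_{0}^{2π} (980) dθ = 1960π.

Therefore ∬_D (16x^2 + 16y^2 + 80) dA = 1960π.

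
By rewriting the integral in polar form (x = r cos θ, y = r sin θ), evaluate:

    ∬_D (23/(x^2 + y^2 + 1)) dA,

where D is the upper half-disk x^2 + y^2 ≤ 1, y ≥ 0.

The region D is 0 ≤ r ≤ 1, 0 ≤ θ ≤ π in polar coordinates, where x = r cos(θ), y = r sin(θ), and dA = r dr dθ.

Under the substitution, the integrand becomes 23/(r^2 + 1), so

    ∬_D (23/(x^2 + y^2 + 1)) dA = ∫_{0}^{π} ∫_{0}^{1} (23/(r^2 + 1)) · r dr dθ.

Inner integral (in r): ∫_{0}^{1} (23/(r^2 + 1)) · r dr = 23log(2)/2.

Outer integral (in θ): ∫_{0}^{π} (23log(2)/2) dθ = 23π log(2)/2.

Therefore ∬_D (23/(x^2 + y^2 + 1)) dA = 23π log(2)/2.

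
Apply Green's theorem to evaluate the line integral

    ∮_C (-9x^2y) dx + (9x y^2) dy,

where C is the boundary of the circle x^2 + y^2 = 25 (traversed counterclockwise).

Green's theorem converts the closed line integral into a double integral over the enclosed region D:

    ∮_C P dx + Q dy = ∬_D (∂Q/∂x - ∂P/∂y) dA.

Here P = -9x^2y, Q = 9x y^2, so

    ∂Q/∂x = 9y^2,    ∂P/∂y = -9x^2,
    ∂Q/∂x - ∂P/∂y = 9x^2 + 9y^2.

D is the region x^2 + y^2 ≤ 25. Evaluating the double integral:

In polar coordinates (x = r cos θ, y = r sin θ, dA = r dr dθ) the integrand becomes 9r^2, so

    ∬_D (9x^2 + 9y^2) dA = ∫_0^{2π} ∫_0^{5} (9r^2) · r dr dθ.

Inner (r from 0 to 5): 5625/4.
Outer (θ from 0 to 2π): 5625π/2.

Therefore ∮_C P dx + Q dy = 5625π/2.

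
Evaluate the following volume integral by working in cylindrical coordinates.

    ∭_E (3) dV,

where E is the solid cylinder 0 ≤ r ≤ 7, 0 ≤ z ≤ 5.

In cylindrical coordinates, x = r cos(θ), y = r sin(θ), z = z, and dV = r dr dθ dz.

The integrand becomes 3, so

    ∭_E (3) dV = ∫_{0}^{2π} ∫_{0}^{7} ∫_{0}^{5} (3) · r dz dr dθ.

Inner (z): 15r.
Middle (r from 0 to 7): 735/2.
Outer (θ): 735π.

Therefore the triple integral equals 735π.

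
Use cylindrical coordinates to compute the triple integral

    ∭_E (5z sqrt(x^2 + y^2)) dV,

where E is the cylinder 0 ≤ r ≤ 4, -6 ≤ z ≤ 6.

In cylindrical coordinates, x = r cos(θ), y = r sin(θ), z = z, and dV = r dr dθ dz.

The integrand becomes 5r z, so

    ∭_E (5z sqrt(x^2 + y^2)) dV = ∫_{0}^{2π} ∫_{0}^{4} ∫_{-6}^{6} (5r z) · r dz dr dθ.

Inner (z): 0.
Middle (r from 0 to 4): 0.
Outer (θ): 0.

Therefore the triple integral equals 0.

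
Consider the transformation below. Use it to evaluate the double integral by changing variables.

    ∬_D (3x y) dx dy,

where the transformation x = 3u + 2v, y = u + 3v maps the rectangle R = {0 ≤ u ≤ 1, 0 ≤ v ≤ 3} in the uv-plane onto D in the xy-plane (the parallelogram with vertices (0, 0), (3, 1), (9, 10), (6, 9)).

Compute the Jacobian determinant of (x, y) with respect to (u, v):

    ∂(x,y)/∂(u,v) = | 3  2 | = (3)(3) - (2)(1) = 7.
                   | 1  3 |

Its absolute value is |J| = 7 (the area scaling factor).

Substituting x = 3u + 2v, y = u + 3v into the integrand,

    3x y → 9u^2 + 33u v + 18v^2,

so the integral becomes

    ∬_R (9u^2 + 33u v + 18v^2) · |J| du dv = ∫_0^1 ∫_0^3 (63u^2 + 231u v + 126v^2) dv du.

Inner (v): 189u^2 + 2079u/2 + 1134.
Outer (u): 6867/4.

Therefore ∬_D (3x y) dx dy = 6867/4.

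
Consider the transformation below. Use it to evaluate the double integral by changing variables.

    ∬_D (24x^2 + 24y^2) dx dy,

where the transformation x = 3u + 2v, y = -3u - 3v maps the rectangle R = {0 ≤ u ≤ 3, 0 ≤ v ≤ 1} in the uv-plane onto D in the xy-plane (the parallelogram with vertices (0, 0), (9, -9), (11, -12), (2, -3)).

Compute the Jacobian determinant of (x, y) with respect to (u, v):

    ∂(x,y)/∂(u,v) = | 3  2 | = (3)(-3) - (2)(-3) = -3.
                   | -3  -3 |

Its absolute value is |J| = 3 (the area scaling factor).

Substituting x = 3u + 2v, y = -3u - 3v into the integrand,

    24x^2 + 24y^2 → 432u^2 + 720u v + 312v^2,

so the integral becomes

    ∬_R (432u^2 + 720u v + 312v^2) · |J| du dv = ∫_0^3 ∫_0^1 (1296u^2 + 2160u v + 936v^2) dv du.

Inner (v): 1296u^2 + 1080u + 312.
Outer (u): 17460.

Therefore ∬_D (24x^2 + 24y^2) dx dy = 17460.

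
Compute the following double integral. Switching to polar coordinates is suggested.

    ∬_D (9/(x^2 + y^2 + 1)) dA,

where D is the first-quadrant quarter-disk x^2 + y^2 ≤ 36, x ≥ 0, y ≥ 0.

The region D is 0 ≤ r ≤ 6, 0 ≤ θ ≤ π/2 in polar coordinates, where x = r cos(θ), y = r sin(θ), and dA = r dr dθ.

Under the substitution, the integrand becomes 9/(r^2 + 1), so

    ∬_D (9/(x^2 + y^2 + 1)) dA = ∫_{0}^{π/2} ∫_{0}^{6} (9/(r^2 + 1)) · r dr dθ.

Inner integral (in r): ∫_{0}^{6} (9/(r^2 + 1)) · r dr = 9log(37)/2.

Outer integral (in θ): ∫_{0}^{π/2} (9log(37)/2) dθ = 9π log(37)/4.

Therefore ∬_D (9/(x^2 + y^2 + 1)) dA = 9π log(37)/4.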